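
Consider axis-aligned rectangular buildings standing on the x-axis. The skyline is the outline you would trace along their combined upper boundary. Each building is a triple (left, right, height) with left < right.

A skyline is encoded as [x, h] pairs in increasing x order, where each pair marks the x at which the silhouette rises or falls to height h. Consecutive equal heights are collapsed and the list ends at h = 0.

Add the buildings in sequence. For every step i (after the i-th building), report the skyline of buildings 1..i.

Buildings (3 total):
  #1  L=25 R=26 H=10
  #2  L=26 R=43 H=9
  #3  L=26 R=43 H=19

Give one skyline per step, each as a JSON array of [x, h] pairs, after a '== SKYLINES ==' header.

== SKYLINES ==
[[25,10],[26,0]]
[[25,10],[26,9],[43,0]]
[[25,10],[26,19],[43,0]]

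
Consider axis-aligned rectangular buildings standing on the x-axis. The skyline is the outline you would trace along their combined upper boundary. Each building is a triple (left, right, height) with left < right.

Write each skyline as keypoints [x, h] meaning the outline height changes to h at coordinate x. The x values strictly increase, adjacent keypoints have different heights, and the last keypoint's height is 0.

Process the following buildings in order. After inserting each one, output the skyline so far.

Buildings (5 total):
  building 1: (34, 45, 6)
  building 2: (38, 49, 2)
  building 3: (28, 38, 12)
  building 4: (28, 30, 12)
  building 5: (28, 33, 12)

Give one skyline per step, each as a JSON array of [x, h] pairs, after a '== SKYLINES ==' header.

== SKYLINES ==
[[34,6],[45,0]]
[[34,6],[45,2],[49,0]]
[[28,12],[38,6],[45,2],[49,0]]
[[28,12],[38,6],[45,2],[49,0]]
[[28,12],[38,6],[45,2],[49,0]]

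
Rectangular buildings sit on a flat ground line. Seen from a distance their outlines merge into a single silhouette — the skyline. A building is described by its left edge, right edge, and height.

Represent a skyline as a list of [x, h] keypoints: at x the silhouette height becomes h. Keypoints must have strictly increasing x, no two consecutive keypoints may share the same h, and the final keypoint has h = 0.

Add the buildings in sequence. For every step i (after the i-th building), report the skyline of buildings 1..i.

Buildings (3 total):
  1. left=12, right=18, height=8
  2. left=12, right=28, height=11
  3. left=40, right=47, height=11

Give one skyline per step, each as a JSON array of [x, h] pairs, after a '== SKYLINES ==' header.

== SKYLINES ==
[[12,8],[18,0]]
[[12,11],[28,0]]
[[12,11],[28,0],[40,11],[47,0]]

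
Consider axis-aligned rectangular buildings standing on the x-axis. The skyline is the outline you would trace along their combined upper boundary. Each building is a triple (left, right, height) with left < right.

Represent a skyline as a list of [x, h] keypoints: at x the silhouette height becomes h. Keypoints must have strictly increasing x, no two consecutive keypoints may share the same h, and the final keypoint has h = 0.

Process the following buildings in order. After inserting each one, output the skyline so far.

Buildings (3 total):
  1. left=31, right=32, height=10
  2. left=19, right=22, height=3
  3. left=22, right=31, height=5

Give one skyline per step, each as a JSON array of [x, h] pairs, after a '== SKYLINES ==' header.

== SKYLINES ==
[[31,10],[32,0]]
[[19,3],[22,0],[31,10],[32,0]]
[[19,3],[22,5],[31,10],[32,0]]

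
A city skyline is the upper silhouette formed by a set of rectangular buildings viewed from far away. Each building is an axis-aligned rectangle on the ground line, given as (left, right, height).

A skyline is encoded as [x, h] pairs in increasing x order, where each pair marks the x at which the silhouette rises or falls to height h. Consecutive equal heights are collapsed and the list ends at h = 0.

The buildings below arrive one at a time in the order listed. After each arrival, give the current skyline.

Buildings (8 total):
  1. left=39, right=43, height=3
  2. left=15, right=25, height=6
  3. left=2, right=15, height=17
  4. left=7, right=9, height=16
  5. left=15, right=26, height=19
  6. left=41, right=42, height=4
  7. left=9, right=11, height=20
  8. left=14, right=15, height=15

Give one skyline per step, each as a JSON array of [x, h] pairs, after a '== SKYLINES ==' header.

== SKYLINES ==
[[39,3],[43,0]]
[[15,6],[25,0],[39,3],[43,0]]
[[2,17],[15,6],[25,0],[39,3],[43,0]]
[[2,17],[15,6],[25,0],[39,3],[43,0]]
[[2,17],[15,19],[26,0],[39,3],[43,0]]
[[2,17],[15,19],[26,0],[39,3],[41,4],[42,3],[43,0]]
[[2,17],[9,20],[11,17],[15,19],[26,0],[39,3],[41,4],[42,3],[43,0]]
[[2,17],[9,20],[11,17],[15,19],[26,0],[39,3],[41,4],[42,3],[43,0]]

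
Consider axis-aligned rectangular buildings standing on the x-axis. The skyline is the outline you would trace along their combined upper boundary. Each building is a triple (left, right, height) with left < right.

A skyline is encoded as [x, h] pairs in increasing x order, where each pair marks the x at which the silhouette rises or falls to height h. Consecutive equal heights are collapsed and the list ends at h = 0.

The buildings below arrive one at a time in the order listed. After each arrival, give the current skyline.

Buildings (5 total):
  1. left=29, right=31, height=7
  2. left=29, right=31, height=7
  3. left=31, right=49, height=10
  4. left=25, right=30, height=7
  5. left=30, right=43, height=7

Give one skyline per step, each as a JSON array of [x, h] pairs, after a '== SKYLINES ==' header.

== SKYLINES ==
[[29,7],[31,0]]
[[29,7],[31,0]]
[[29,7],[31,10],[49,0]]
[[25,7],[31,10],[49,0]]
[[25,7],[31,10],[49,0]]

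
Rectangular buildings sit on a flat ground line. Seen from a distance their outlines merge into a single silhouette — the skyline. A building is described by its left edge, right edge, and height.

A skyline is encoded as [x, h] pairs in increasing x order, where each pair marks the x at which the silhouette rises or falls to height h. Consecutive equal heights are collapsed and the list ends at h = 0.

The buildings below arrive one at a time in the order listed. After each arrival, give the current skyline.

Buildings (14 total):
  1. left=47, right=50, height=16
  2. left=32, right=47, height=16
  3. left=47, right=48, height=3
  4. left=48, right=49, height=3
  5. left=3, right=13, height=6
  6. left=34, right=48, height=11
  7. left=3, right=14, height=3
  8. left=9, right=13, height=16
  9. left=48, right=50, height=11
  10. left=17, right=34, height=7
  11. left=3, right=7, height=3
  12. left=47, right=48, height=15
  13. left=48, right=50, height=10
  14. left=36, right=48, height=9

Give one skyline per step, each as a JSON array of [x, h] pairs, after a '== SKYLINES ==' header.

== SKYLINES ==
[[47,16],[50,0]]
[[32,16],[50,0]]
[[32,16],[50,0]]
[[32,16],[50,0]]
[[3,6],[13,0],[32,16],[50,0]]
[[3,6],[13,0],[32,16],[50,0]]
[[3,6],[13,3],[14,0],[32,16],[50,0]]
[[3,6],[9,16],[13,3],[14,0],[32,16],[50,0]]
[[3,6],[9,16],[13,3],[14,0],[32,16],[50,0]]
[[3,6],[9,16],[13,3],[14,0],[17,7],[32,16],[50,0]]
[[3,6],[9,16],[13,3],[14,0],[17,7],[32,16],[50,0]]
[[3,6],[9,16],[13,3],[14,0],[17,7],[32,16],[50,0]]
[[3,6],[9,16],[13,3],[14,0],[17,7],[32,16],[50,0]]
[[3,6],[9,16],[13,3],[14,0],[17,7],[32,16],[50,0]]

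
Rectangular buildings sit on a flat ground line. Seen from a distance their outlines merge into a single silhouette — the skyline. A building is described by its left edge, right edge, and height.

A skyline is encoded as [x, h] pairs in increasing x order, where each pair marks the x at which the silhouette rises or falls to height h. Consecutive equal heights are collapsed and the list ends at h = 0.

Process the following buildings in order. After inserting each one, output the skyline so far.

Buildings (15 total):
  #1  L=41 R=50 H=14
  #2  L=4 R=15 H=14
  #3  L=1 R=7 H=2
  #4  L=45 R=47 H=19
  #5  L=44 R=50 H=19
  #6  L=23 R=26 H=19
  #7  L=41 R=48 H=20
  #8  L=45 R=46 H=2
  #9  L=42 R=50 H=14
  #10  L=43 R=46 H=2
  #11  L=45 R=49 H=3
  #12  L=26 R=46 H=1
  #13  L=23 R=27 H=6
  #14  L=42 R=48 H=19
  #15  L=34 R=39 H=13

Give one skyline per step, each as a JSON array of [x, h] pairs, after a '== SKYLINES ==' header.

== SKYLINES ==
[[41,14],[50,0]]
[[4,14],[15,0],[41,14],[50,0]]
[[1,2],[4,14],[15,0],[41,14],[50,0]]
[[1,2],[4,14],[15,0],[41,14],[45,19],[47,14],[50,0]]
[[1,2],[4,14],[15,0],[41,14],[44,19],[50,0]]
[[1,2],[4,14],[15,0],[23,19],[26,0],[41,14],[44,19],[50,0]]
[[1,2],[4,14],[15,0],[23,19],[26,0],[41,20],[48,19],[50,0]]
[[1,2],[4,14],[15,0],[23,19],[26,0],[41,20],[48,19],[50,0]]
[[1,2],[4,14],[15,0],[23,19],[26,0],[41,20],[48,19],[50,0]]
[[1,2],[4,14],[15,0],[23,19],[26,0],[41,20],[48,19],[50,0]]
[[1,2],[4,14],[15,0],[23,19],[26,0],[41,20],[48,19],[50,0]]
[[1,2],[4,14],[15,0],[23,19],[26,1],[41,20],[48,19],[50,0]]
[[1,2],[4,14],[15,0],[23,19],[26,6],[27,1],[41,20],[48,19],[50,0]]
[[1,2],[4,14],[15,0],[23,19],[26,6],[27,1],[41,20],[48,19],[50,0]]
[[1,2],[4,14],[15,0],[23,19],[26,6],[27,1],[34,13],[39,1],[41,20],[48,19],[50,0]]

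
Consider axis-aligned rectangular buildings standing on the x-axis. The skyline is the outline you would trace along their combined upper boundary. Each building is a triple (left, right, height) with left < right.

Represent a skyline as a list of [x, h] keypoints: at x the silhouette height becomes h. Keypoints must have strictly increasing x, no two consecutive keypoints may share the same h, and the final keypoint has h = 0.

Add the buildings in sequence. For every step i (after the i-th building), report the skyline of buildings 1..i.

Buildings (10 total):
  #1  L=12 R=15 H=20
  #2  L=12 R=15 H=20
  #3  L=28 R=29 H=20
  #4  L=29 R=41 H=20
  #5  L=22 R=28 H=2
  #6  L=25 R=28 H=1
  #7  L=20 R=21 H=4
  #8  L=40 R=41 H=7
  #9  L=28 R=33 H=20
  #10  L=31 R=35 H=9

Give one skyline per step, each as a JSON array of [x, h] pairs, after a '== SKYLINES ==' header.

== SKYLINES ==
[[12,20],[15,0]]
[[12,20],[15,0]]
[[12,20],[15,0],[28,20],[29,0]]
[[12,20],[15,0],[28,20],[41,0]]
[[12,20],[15,0],[22,2],[28,20],[41,0]]
[[12,20],[15,0],[22,2],[28,20],[41,0]]
[[12,20],[15,0],[20,4],[21,0],[22,2],[28,20],[41,0]]
[[12,20],[15,0],[20,4],[21,0],[22,2],[28,20],[41,0]]
[[12,20],[15,0],[20,4],[21,0],[22,2],[28,20],[41,0]]
[[12,20],[15,0],[20,4],[21,0],[22,2],[28,20],[41,0]]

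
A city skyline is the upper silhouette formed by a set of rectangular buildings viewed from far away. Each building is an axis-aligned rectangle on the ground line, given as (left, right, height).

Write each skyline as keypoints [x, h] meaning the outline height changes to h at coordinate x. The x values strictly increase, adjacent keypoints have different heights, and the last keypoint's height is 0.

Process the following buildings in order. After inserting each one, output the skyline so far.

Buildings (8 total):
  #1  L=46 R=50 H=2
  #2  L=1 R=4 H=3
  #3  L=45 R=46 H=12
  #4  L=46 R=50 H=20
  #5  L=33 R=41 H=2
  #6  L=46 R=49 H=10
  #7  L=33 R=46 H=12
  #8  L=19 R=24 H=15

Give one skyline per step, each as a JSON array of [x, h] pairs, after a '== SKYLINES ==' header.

== SKYLINES ==
[[46,2],[50,0]]
[[1,3],[4,0],[46,2],[50,0]]
[[1,3],[4,0],[45,12],[46,2],[50,0]]
[[1,3],[4,0],[45,12],[46,20],[50,0]]
[[1,3],[4,0],[33,2],[41,0],[45,12],[46,20],[50,0]]
[[1,3],[4,0],[33,2],[41,0],[45,12],[46,20],[50,0]]
[[1,3],[4,0],[33,12],[46,20],[50,0]]
[[1,3],[4,0],[19,15],[24,0],[33,12],[46,20],[50,0]]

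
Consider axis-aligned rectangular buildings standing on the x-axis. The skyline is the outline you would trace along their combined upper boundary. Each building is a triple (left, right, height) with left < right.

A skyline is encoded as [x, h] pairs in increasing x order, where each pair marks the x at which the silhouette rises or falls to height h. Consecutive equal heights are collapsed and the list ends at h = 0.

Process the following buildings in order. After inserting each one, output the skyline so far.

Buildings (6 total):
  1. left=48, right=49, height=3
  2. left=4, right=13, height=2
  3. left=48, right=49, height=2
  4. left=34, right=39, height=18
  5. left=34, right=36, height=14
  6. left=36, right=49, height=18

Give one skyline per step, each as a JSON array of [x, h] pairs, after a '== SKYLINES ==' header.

== SKYLINES ==
[[48,3],[49,0]]
[[4,2],[13,0],[48,3],[49,0]]
[[4,2],[13,0],[48,3],[49,0]]
[[4,2],[13,0],[34,18],[39,0],[48,3],[49,0]]
[[4,2],[13,0],[34,18],[39,0],[48,3],[49,0]]
[[4,2],[13,0],[34,18],[49,0]]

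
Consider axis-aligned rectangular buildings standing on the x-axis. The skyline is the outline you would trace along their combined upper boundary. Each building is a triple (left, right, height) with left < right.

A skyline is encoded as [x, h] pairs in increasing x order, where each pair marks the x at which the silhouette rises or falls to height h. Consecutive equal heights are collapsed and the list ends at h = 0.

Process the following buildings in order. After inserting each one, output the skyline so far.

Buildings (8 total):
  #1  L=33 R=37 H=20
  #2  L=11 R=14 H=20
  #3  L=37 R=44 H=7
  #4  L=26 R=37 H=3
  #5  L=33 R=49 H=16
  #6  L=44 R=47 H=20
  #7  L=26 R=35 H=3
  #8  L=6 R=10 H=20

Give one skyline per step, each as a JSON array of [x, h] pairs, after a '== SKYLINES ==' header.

== SKYLINES ==
[[33,20],[37,0]]
[[11,20],[14,0],[33,20],[37,0]]
[[11,20],[14,0],[33,20],[37,7],[44,0]]
[[11,20],[14,0],[26,3],[33,20],[37,7],[44,0]]
[[11,20],[14,0],[26,3],[33,20],[37,16],[49,0]]
[[11,20],[14,0],[26,3],[33,20],[37,16],[44,20],[47,16],[49,0]]
[[11,20],[14,0],[26,3],[33,20],[37,16],[44,20],[47,16],[49,0]]
[[6,20],[10,0],[11,20],[14,0],[26,3],[33,20],[37,16],[44,20],[47,16],[49,0]]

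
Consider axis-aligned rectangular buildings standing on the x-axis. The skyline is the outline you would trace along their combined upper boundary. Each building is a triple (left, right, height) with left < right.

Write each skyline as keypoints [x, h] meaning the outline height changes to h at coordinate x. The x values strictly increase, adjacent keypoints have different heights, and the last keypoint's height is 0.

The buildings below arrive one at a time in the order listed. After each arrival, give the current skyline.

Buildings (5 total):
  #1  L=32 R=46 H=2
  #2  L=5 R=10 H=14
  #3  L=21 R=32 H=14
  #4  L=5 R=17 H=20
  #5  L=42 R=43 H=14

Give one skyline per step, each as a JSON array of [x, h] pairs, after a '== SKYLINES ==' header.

== SKYLINES ==
[[32,2],[46,0]]
[[5,14],[10,0],[32,2],[46,0]]
[[5,14],[10,0],[21,14],[32,2],[46,0]]
[[5,20],[17,0],[21,14],[32,2],[46,0]]
[[5,20],[17,0],[21,14],[32,2],[42,14],[43,2],[46,0]]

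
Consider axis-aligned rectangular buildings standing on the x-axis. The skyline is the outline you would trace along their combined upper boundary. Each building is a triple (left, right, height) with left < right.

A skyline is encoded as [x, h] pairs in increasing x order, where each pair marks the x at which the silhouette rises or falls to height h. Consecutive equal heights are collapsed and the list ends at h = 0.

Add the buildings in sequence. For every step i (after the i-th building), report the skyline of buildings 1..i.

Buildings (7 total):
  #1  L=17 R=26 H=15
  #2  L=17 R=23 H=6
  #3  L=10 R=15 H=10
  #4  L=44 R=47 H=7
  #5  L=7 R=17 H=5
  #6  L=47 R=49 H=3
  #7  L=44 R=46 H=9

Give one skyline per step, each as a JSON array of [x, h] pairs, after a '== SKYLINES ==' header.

== SKYLINES ==
[[17,15],[26,0]]
[[17,15],[26,0]]
[[10,10],[15,0],[17,15],[26,0]]
[[10,10],[15,0],[17,15],[26,0],[44,7],[47,0]]
[[7,5],[10,10],[15,5],[17,15],[26,0],[44,7],[47,0]]
[[7,5],[10,10],[15,5],[17,15],[26,0],[44,7],[47,3],[49,0]]
[[7,5],[10,10],[15,5],[17,15],[26,0],[44,9],[46,7],[47,3],[49,0]]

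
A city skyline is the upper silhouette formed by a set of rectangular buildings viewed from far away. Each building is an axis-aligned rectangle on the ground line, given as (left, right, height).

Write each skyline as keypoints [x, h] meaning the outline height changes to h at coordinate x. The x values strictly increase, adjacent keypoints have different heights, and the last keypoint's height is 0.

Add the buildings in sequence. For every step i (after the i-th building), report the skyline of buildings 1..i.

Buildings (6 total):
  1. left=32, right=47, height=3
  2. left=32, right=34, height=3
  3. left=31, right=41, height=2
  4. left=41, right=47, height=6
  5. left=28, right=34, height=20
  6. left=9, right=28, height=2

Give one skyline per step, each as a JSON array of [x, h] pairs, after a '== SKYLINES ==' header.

== SKYLINES ==
[[32,3],[47,0]]
[[32,3],[47,0]]
[[31,2],[32,3],[47,0]]
[[31,2],[32,3],[41,6],[47,0]]
[[28,20],[34,3],[41,6],[47,0]]
[[9,2],[28,20],[34,3],[41,6],[47,0]]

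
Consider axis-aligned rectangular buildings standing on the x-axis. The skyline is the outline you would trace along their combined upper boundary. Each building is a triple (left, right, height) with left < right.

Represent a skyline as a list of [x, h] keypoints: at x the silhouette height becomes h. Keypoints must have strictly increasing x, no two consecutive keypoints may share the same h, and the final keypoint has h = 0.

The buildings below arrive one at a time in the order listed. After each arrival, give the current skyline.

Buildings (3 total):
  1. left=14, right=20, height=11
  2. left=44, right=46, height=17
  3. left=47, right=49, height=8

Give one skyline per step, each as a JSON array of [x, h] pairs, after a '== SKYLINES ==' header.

== SKYLINES ==
[[14,11],[20,0]]
[[14,11],[20,0],[44,17],[46,0]]
[[14,11],[20,0],[44,17],[46,0],[47,8],[49,0]]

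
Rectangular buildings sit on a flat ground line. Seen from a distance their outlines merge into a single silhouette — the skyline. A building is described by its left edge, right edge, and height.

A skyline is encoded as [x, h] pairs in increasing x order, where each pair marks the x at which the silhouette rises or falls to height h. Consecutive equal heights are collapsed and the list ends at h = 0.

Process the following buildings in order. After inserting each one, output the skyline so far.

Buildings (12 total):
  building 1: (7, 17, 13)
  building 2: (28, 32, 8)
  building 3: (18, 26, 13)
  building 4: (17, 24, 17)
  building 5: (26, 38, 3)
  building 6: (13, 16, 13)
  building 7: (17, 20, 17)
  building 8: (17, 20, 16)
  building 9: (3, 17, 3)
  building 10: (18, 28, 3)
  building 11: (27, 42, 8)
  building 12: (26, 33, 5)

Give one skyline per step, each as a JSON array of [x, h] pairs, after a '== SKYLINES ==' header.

== SKYLINES ==
[[7,13],[17,0]]
[[7,13],[17,0],[28,8],[32,0]]
[[7,13],[17,0],[18,13],[26,0],[28,8],[32,0]]
[[7,13],[17,17],[24,13],[26,0],[28,8],[32,0]]
[[7,13],[17,17],[24,13],[26,3],[28,8],[32,3],[38,0]]
[[7,13],[17,17],[24,13],[26,3],[28,8],[32,3],[38,0]]
[[7,13],[17,17],[24,13],[26,3],[28,8],[32,3],[38,0]]
[[7,13],[17,17],[24,13],[26,3],[28,8],[32,3],[38,0]]
[[3,3],[7,13],[17,17],[24,13],[26,3],[28,8],[32,3],[38,0]]
[[3,3],[7,13],[17,17],[24,13],[26,3],[28,8],[32,3],[38,0]]
[[3,3],[7,13],[17,17],[24,13],[26,3],[27,8],[42,0]]
[[3,3],[7,13],[17,17],[24,13],[26,5],[27,8],[42,0]]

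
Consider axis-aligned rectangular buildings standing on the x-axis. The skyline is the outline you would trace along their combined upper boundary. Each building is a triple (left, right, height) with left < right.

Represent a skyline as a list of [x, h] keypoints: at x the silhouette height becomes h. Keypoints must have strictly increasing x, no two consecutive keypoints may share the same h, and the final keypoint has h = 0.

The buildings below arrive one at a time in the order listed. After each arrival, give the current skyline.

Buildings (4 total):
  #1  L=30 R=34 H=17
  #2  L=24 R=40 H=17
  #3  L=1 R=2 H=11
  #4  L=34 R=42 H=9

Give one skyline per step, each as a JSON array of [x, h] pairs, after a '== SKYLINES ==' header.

== SKYLINES ==
[[30,17],[34,0]]
[[24,17],[40,0]]
[[1,11],[2,0],[24,17],[40,0]]
[[1,11],[2,0],[24,17],[40,9],[42,0]]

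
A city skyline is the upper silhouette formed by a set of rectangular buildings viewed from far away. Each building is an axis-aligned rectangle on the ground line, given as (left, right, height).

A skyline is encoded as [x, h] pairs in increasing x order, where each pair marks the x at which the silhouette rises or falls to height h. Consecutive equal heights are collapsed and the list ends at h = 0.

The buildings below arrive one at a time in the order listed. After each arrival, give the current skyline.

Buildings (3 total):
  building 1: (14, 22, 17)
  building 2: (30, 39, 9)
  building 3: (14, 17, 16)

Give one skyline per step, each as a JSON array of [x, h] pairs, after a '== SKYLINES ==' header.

== SKYLINES ==
[[14,17],[22,0]]
[[14,17],[22,0],[30,9],[39,0]]
[[14,17],[22,0],[30,9],[39,0]]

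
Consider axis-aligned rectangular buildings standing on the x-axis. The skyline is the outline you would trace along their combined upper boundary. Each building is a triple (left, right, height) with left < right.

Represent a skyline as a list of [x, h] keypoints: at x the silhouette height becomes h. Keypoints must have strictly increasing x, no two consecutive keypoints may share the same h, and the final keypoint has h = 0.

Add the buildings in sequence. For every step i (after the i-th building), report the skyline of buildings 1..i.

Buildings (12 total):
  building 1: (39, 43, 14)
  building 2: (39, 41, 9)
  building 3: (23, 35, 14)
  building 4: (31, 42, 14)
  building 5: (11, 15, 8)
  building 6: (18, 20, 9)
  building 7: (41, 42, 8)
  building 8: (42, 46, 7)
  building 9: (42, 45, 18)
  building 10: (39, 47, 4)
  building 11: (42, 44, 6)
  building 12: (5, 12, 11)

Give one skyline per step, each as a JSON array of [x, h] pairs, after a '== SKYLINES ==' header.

== SKYLINES ==
[[39,14],[43,0]]
[[39,14],[43,0]]
[[23,14],[35,0],[39,14],[43,0]]
[[23,14],[43,0]]
[[11,8],[15,0],[23,14],[43,0]]
[[11,8],[15,0],[18,9],[20,0],[23,14],[43,0]]
[[11,8],[15,0],[18,9],[20,0],[23,14],[43,0]]
[[11,8],[15,0],[18,9],[20,0],[23,14],[43,7],[46,0]]
[[11,8],[15,0],[18,9],[20,0],[23,14],[42,18],[45,7],[46,0]]
[[11,8],[15,0],[18,9],[20,0],[23,14],[42,18],[45,7],[46,4],[47,0]]
[[11,8],[15,0],[18,9],[20,0],[23,14],[42,18],[45,7],[46,4],[47,0]]
[[5,11],[12,8],[15,0],[18,9],[20,0],[23,14],[42,18],[45,7],[46,4],[47,0]]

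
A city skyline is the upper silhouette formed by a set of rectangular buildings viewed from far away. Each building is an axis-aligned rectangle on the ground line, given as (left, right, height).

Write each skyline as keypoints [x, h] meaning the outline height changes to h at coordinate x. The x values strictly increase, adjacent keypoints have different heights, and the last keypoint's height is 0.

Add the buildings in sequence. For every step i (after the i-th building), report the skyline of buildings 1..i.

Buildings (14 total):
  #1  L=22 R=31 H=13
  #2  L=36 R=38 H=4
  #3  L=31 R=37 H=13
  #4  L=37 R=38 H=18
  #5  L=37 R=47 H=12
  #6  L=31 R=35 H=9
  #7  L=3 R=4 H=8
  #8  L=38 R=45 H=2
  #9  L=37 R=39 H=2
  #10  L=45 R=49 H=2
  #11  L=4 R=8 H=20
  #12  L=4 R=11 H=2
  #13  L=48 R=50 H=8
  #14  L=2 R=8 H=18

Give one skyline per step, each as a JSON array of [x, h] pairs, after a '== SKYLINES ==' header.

== SKYLINES ==
[[22,13],[31,0]]
[[22,13],[31,0],[36,4],[38,0]]
[[22,13],[37,4],[38,0]]
[[22,13],[37,18],[38,0]]
[[22,13],[37,18],[38,12],[47,0]]
[[22,13],[37,18],[38,12],[47,0]]
[[3,8],[4,0],[22,13],[37,18],[38,12],[47,0]]
[[3,8],[4,0],[22,13],[37,18],[38,12],[47,0]]
[[3,8],[4,0],[22,13],[37,18],[38,12],[47,0]]
[[3,8],[4,0],[22,13],[37,18],[38,12],[47,2],[49,0]]
[[3,8],[4,20],[8,0],[22,13],[37,18],[38,12],[47,2],[49,0]]
[[3,8],[4,20],[8,2],[11,0],[22,13],[37,18],[38,12],[47,2],[49,0]]
[[3,8],[4,20],[8,2],[11,0],[22,13],[37,18],[38,12],[47,2],[48,8],[50,0]]
[[2,18],[4,20],[8,2],[11,0],[22,13],[37,18],[38,12],[47,2],[48,8],[50,0]]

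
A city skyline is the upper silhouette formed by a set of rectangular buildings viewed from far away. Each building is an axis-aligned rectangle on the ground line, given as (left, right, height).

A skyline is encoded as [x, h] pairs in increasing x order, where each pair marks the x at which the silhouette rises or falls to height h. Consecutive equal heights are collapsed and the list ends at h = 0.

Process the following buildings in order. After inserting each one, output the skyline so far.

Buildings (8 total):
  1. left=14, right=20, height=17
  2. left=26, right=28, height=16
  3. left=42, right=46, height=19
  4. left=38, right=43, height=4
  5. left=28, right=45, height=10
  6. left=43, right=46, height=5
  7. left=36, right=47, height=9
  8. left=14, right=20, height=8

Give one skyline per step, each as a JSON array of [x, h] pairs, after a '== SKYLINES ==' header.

== SKYLINES ==
[[14,17],[20,0]]
[[14,17],[20,0],[26,16],[28,0]]
[[14,17],[20,0],[26,16],[28,0],[42,19],[46,0]]
[[14,17],[20,0],[26,16],[28,0],[38,4],[42,19],[46,0]]
[[14,17],[20,0],[26,16],[28,10],[42,19],[46,0]]
[[14,17],[20,0],[26,16],[28,10],[42,19],[46,0]]
[[14,17],[20,0],[26,16],[28,10],[42,19],[46,9],[47,0]]
[[14,17],[20,0],[26,16],[28,10],[42,19],[46,9],[47,0]]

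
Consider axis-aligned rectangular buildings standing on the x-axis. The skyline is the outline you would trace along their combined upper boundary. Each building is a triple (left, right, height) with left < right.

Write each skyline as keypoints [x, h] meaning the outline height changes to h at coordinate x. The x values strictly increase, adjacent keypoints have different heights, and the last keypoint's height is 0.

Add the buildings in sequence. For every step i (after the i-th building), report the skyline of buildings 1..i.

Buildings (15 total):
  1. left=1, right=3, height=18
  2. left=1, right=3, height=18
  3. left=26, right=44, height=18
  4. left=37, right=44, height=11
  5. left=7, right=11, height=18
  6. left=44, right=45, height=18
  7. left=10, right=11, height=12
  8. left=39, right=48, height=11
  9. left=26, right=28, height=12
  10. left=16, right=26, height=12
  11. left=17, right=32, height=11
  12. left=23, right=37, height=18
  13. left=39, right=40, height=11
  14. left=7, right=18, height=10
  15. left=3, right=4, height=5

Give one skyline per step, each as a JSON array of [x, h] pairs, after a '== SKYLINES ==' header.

== SKYLINES ==
[[1,18],[3,0]]
[[1,18],[3,0]]
[[1,18],[3,0],[26,18],[44,0]]
[[1,18],[3,0],[26,18],[44,0]]
[[1,18],[3,0],[7,18],[11,0],[26,18],[44,0]]
[[1,18],[3,0],[7,18],[11,0],[26,18],[45,0]]
[[1,18],[3,0],[7,18],[11,0],[26,18],[45,0]]
[[1,18],[3,0],[7,18],[11,0],[26,18],[45,11],[48,0]]
[[1,18],[3,0],[7,18],[11,0],[26,18],[45,11],[48,0]]
[[1,18],[3,0],[7,18],[11,0],[16,12],[26,18],[45,11],[48,0]]
[[1,18],[3,0],[7,18],[11,0],[16,12],[26,18],[45,11],[48,0]]
[[1,18],[3,0],[7,18],[11,0],[16,12],[23,18],[45,11],[48,0]]
[[1,18],[3,0],[7,18],[11,0],[16,12],[23,18],[45,11],[48,0]]
[[1,18],[3,0],[7,18],[11,10],[16,12],[23,18],[45,11],[48,0]]
[[1,18],[3,5],[4,0],[7,18],[11,10],[16,12],[23,18],[45,11],[48,0]]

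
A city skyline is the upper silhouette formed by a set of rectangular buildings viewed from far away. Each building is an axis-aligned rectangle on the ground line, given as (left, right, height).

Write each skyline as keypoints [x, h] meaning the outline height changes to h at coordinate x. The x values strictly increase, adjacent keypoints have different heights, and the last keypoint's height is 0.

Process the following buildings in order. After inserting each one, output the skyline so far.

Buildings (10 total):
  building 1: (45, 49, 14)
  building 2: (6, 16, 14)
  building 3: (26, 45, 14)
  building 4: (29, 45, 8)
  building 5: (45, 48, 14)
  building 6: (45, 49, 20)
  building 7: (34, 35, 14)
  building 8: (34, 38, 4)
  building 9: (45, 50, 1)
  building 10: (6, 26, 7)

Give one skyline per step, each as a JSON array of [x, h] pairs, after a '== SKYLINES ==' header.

== SKYLINES ==
[[45,14],[49,0]]
[[6,14],[16,0],[45,14],[49,0]]
[[6,14],[16,0],[26,14],[49,0]]
[[6,14],[16,0],[26,14],[49,0]]
[[6,14],[16,0],[26,14],[49,0]]
[[6,14],[16,0],[26,14],[45,20],[49,0]]
[[6,14],[16,0],[26,14],[45,20],[49,0]]
[[6,14],[16,0],[26,14],[45,20],[49,0]]
[[6,14],[16,0],[26,14],[45,20],[49,1],[50,0]]
[[6,14],[16,7],[26,14],[45,20],[49,1],[50,0]]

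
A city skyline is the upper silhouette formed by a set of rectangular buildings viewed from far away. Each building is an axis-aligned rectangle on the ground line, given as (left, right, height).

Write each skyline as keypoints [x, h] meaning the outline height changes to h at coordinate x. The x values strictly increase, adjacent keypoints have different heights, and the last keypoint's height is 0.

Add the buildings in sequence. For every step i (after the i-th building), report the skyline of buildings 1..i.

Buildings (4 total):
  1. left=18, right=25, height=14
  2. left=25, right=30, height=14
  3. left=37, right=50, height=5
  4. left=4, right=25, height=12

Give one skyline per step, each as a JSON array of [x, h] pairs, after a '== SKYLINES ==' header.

== SKYLINES ==
[[18,14],[25,0]]
[[18,14],[30,0]]
[[18,14],[30,0],[37,5],[50,0]]
[[4,12],[18,14],[30,0],[37,5],[50,0]]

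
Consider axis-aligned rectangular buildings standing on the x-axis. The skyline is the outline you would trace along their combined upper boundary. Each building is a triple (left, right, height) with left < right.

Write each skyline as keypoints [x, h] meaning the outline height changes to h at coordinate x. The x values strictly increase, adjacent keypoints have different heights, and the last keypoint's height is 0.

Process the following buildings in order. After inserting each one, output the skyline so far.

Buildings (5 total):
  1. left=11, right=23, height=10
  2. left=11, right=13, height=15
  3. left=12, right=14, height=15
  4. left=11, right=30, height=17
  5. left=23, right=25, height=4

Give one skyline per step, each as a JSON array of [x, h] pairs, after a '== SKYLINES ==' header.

== SKYLINES ==
[[11,10],[23,0]]
[[11,15],[13,10],[23,0]]
[[11,15],[14,10],[23,0]]
[[11,17],[30,0]]
[[11,17],[30,0]]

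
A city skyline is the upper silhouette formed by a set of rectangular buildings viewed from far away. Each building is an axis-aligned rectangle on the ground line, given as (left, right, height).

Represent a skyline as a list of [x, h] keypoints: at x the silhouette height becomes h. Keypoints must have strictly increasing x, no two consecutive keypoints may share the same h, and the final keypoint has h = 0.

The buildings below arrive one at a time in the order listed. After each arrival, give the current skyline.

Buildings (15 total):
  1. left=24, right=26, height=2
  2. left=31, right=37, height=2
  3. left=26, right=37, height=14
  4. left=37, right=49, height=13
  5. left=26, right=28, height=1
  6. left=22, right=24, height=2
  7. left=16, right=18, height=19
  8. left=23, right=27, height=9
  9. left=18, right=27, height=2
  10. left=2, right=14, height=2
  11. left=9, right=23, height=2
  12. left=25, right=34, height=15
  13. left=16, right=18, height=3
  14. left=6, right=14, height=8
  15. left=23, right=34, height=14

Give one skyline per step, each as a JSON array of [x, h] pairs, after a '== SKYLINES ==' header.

== SKYLINES ==
[[24,2],[26,0]]
[[24,2],[26,0],[31,2],[37,0]]
[[24,2],[26,14],[37,0]]
[[24,2],[26,14],[37,13],[49,0]]
[[24,2],[26,14],[37,13],[49,0]]
[[22,2],[26,14],[37,13],[49,0]]
[[16,19],[18,0],[22,2],[26,14],[37,13],[49,0]]
[[16,19],[18,0],[22,2],[23,9],[26,14],[37,13],[49,0]]
[[16,19],[18,2],[23,9],[26,14],[37,13],[49,0]]
[[2,2],[14,0],[16,19],[18,2],[23,9],[26,14],[37,13],[49,0]]
[[2,2],[16,19],[18,2],[23,9],[26,14],[37,13],[49,0]]
[[2,2],[16,19],[18,2],[23,9],[25,15],[34,14],[37,13],[49,0]]
[[2,2],[16,19],[18,2],[23,9],[25,15],[34,14],[37,13],[49,0]]
[[2,2],[6,8],[14,2],[16,19],[18,2],[23,9],[25,15],[34,14],[37,13],[49,0]]
[[2,2],[6,8],[14,2],[16,19],[18,2],[23,14],[25,15],[34,14],[37,13],[49,0]]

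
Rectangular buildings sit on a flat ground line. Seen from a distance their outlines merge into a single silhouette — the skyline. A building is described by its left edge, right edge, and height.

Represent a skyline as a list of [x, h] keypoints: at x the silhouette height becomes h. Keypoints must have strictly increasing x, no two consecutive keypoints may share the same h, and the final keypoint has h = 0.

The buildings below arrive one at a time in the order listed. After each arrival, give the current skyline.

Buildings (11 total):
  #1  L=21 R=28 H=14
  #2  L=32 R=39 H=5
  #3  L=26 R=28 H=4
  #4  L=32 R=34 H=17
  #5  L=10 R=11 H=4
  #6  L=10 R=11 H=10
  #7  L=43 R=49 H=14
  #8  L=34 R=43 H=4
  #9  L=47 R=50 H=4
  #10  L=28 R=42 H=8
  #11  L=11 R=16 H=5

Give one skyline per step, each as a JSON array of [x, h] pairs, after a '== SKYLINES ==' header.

== SKYLINES ==
[[21,14],[28,0]]
[[21,14],[28,0],[32,5],[39,0]]
[[21,14],[28,0],[32,5],[39,0]]
[[21,14],[28,0],[32,17],[34,5],[39,0]]
[[10,4],[11,0],[21,14],[28,0],[32,17],[34,5],[39,0]]
[[10,10],[11,0],[21,14],[28,0],[32,17],[34,5],[39,0]]
[[10,10],[11,0],[21,14],[28,0],[32,17],[34,5],[39,0],[43,14],[49,0]]
[[10,10],[11,0],[21,14],[28,0],[32,17],[34,5],[39,4],[43,14],[49,0]]
[[10,10],[11,0],[21,14],[28,0],[32,17],[34,5],[39,4],[43,14],[49,4],[50,0]]
[[10,10],[11,0],[21,14],[28,8],[32,17],[34,8],[42,4],[43,14],[49,4],[50,0]]
[[10,10],[11,5],[16,0],[21,14],[28,8],[32,17],[34,8],[42,4],[43,14],[49,4],[50,0]]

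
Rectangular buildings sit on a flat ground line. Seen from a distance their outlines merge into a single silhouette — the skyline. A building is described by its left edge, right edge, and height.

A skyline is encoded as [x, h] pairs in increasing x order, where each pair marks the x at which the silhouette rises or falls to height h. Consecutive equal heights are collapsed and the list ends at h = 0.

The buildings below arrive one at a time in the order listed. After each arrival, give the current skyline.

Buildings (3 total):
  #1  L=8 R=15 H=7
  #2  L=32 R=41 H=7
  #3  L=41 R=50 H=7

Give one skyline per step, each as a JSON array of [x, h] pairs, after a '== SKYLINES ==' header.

== SKYLINES ==
[[8,7],[15,0]]
[[8,7],[15,0],[32,7],[41,0]]
[[8,7],[15,0],[32,7],[50,0]]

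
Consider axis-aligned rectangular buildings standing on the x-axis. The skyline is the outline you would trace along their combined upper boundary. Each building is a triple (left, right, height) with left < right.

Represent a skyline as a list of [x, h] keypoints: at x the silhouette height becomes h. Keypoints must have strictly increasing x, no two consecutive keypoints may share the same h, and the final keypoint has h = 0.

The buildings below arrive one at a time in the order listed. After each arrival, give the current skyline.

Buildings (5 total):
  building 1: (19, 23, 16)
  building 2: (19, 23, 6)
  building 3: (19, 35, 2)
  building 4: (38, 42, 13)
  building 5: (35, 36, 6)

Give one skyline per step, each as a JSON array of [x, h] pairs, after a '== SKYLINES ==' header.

== SKYLINES ==
[[19,16],[23,0]]
[[19,16],[23,0]]
[[19,16],[23,2],[35,0]]
[[19,16],[23,2],[35,0],[38,13],[42,0]]
[[19,16],[23,2],[35,6],[36,0],[38,13],[42,0]]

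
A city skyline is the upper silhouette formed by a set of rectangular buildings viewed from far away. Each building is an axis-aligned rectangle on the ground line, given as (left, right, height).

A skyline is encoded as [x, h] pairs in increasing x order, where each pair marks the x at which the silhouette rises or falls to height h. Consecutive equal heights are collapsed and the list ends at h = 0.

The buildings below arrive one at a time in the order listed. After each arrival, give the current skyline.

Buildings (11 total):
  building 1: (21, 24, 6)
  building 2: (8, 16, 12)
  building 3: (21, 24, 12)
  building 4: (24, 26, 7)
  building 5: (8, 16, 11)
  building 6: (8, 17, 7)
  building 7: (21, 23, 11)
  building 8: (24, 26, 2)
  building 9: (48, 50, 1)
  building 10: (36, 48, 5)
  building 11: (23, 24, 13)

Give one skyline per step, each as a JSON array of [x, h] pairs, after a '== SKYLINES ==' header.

== SKYLINES ==
[[21,6],[24,0]]
[[8,12],[16,0],[21,6],[24,0]]
[[8,12],[16,0],[21,12],[24,0]]
[[8,12],[16,0],[21,12],[24,7],[26,0]]
[[8,12],[16,0],[21,12],[24,7],[26,0]]
[[8,12],[16,7],[17,0],[21,12],[24,7],[26,0]]
[[8,12],[16,7],[17,0],[21,12],[24,7],[26,0]]
[[8,12],[16,7],[17,0],[21,12],[24,7],[26,0]]
[[8,12],[16,7],[17,0],[21,12],[24,7],[26,0],[48,1],[50,0]]
[[8,12],[16,7],[17,0],[21,12],[24,7],[26,0],[36,5],[48,1],[50,0]]
[[8,12],[16,7],[17,0],[21,12],[23,13],[24,7],[26,0],[36,5],[48,1],[50,0]]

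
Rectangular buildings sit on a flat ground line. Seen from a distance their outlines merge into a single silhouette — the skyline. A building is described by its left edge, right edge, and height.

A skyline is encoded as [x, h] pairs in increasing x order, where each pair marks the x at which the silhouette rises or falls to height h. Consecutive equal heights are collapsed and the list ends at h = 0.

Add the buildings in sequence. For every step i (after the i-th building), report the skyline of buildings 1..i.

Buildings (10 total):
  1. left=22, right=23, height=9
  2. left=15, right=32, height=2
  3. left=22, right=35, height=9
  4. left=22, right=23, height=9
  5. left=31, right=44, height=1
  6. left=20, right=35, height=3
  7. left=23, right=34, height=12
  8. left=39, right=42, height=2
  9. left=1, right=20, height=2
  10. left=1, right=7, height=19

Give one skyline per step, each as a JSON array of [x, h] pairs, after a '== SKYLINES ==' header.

== SKYLINES ==
[[22,9],[23,0]]
[[15,2],[22,9],[23,2],[32,0]]
[[15,2],[22,9],[35,0]]
[[15,2],[22,9],[35,0]]
[[15,2],[22,9],[35,1],[44,0]]
[[15,2],[20,3],[22,9],[35,1],[44,0]]
[[15,2],[20,3],[22,9],[23,12],[34,9],[35,1],[44,0]]
[[15,2],[20,3],[22,9],[23,12],[34,9],[35,1],[39,2],[42,1],[44,0]]
[[1,2],[20,3],[22,9],[23,12],[34,9],[35,1],[39,2],[42,1],[44,0]]
[[1,19],[7,2],[20,3],[22,9],[23,12],[34,9],[35,1],[39,2],[42,1],[44,0]]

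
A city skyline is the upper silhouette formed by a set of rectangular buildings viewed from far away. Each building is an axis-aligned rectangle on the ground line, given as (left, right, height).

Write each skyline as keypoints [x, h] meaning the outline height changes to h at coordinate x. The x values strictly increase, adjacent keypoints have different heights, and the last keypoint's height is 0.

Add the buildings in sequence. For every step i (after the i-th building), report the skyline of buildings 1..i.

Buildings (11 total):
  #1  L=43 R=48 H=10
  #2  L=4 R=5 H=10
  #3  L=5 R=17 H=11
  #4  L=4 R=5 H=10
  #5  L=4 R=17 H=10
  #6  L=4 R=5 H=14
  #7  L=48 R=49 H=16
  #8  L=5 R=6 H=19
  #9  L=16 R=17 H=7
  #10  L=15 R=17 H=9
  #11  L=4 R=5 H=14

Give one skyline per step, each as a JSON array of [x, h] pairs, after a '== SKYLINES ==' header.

== SKYLINES ==
[[43,10],[48,0]]
[[4,10],[5,0],[43,10],[48,0]]
[[4,10],[5,11],[17,0],[43,10],[48,0]]
[[4,10],[5,11],[17,0],[43,10],[48,0]]
[[4,10],[5,11],[17,0],[43,10],[48,0]]
[[4,14],[5,11],[17,0],[43,10],[48,0]]
[[4,14],[5,11],[17,0],[43,10],[48,16],[49,0]]
[[4,14],[5,19],[6,11],[17,0],[43,10],[48,16],[49,0]]
[[4,14],[5,19],[6,11],[17,0],[43,10],[48,16],[49,0]]
[[4,14],[5,19],[6,11],[17,0],[43,10],[48,16],[49,0]]
[[4,14],[5,19],[6,11],[17,0],[43,10],[48,16],[49,0]]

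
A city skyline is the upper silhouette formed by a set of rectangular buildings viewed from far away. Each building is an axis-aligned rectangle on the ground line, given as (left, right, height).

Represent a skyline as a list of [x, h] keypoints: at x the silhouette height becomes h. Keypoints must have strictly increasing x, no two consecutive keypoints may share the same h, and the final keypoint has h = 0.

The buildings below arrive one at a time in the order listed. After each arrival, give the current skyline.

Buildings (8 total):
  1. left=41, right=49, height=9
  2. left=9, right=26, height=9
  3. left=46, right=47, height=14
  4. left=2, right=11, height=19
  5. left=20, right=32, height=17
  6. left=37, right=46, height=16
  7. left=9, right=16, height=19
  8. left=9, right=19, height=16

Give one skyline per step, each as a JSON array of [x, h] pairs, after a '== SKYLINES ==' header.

== SKYLINES ==
[[41,9],[49,0]]
[[9,9],[26,0],[41,9],[49,0]]
[[9,9],[26,0],[41,9],[46,14],[47,9],[49,0]]
[[2,19],[11,9],[26,0],[41,9],[46,14],[47,9],[49,0]]
[[2,19],[11,9],[20,17],[32,0],[41,9],[46,14],[47,9],[49,0]]
[[2,19],[11,9],[20,17],[32,0],[37,16],[46,14],[47,9],[49,0]]
[[2,19],[16,9],[20,17],[32,0],[37,16],[46,14],[47,9],[49,0]]
[[2,19],[16,16],[19,9],[20,17],[32,0],[37,16],[46,14],[47,9],[49,0]]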